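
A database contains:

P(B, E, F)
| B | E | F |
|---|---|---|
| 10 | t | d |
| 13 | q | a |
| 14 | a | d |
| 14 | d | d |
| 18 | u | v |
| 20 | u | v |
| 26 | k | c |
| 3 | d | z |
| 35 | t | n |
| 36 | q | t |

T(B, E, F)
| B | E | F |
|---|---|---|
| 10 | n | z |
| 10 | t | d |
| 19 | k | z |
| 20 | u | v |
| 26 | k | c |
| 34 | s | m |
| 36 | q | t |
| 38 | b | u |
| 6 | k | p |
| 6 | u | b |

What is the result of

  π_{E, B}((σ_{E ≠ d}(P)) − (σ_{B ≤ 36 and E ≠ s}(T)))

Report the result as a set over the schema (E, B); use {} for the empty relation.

σ[E ≠ d]: keep tuples satisfying E ≠ d → {(10, t, d), (13, q, a), (14, a, d), (18, u, v), (20, u, v), (26, k, c), (35, t, n), (36, q, t)}
σ[B ≤ 36 and E ≠ s]: keep tuples satisfying B ≤ 36 and E ≠ s → {(10, n, z), (10, t, d), (19, k, z), (20, u, v), (26, k, c), (36, q, t), (6, k, p), (6, u, b)}
Set difference of the two operands is {(13, q, a), (14, a, d), (18, u, v), (35, t, n)}.
π[E, B]: project onto (E, B) → {(a, 14), (q, 13), (t, 35), (u, 18)}

{(a, 14), (q, 13), (t, 35), (u, 18)}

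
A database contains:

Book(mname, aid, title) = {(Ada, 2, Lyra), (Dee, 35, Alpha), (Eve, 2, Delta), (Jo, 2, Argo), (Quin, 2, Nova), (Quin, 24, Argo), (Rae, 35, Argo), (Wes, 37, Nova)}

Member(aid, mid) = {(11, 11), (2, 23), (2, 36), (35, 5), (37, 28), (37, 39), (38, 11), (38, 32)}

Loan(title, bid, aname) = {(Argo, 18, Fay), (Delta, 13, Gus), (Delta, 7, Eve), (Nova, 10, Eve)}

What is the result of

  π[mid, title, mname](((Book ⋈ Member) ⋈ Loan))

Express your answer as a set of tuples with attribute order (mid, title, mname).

Natural join on aid: {(Ada, 2, Lyra, 23), (Ada, 2, Lyra, 36), (Dee, 35, Alpha, 5), (Eve, 2, Delta, 23), (Eve, 2, Delta, 36), (Jo, 2, Argo, 23), (Jo, 2, Argo, 36), (Quin, 2, Nova, 23), (Quin, 2, Nova, 36), (Rae, 35, Argo, 5), (Wes, 37, Nova, 28), (Wes, 37, Nova, 39)}
Natural join on title: {(Eve, 2, Delta, 23, 13, Gus), (Eve, 2, Delta, 23, 7, Eve), (Eve, 2, Delta, 36, 13, Gus), (Eve, 2, Delta, 36, 7, Eve), (Jo, 2, Argo, 23, 18, Fay), (Jo, 2, Argo, 36, 18, Fay), (Quin, 2, Nova, 23, 10, Eve), (Quin, 2, Nova, 36, 10, Eve), (Rae, 35, Argo, 5, 18, Fay), (Wes, 37, Nova, 28, 10, Eve), (Wes, 37, Nova, 39, 10, Eve)}
Keep only column(s) mid, title, mname (2 duplicate(s) eliminated): {(23, Argo, Jo), (23, Delta, Eve), (23, Nova, Quin), (28, Nova, Wes), (36, Argo, Jo), (36, Delta, Eve), (36, Nova, Quin), (39, Nova, Wes), (5, Argo, Rae)}

{(23, Argo, Jo), (23, Delta, Eve), (23, Nova, Quin), (28, Nova, Wes), (36, Argo, Jo), (36, Delta, Eve), (36, Nova, Quin), (39, Nova, Wes), (5, Argo, Rae)}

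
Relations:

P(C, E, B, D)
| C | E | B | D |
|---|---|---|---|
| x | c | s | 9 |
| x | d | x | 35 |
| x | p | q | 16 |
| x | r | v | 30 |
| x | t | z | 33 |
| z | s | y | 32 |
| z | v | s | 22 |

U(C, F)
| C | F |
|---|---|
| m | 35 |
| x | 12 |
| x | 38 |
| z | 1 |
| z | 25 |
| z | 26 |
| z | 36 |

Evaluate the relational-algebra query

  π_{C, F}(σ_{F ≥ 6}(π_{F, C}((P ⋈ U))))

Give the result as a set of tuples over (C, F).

{(x, 12), (x, 38), (z, 25), (z, 26), (z, 36)}

P ⋈ U (natural join on C): {(x, c, s, 9, 12), (x, c, s, 9, 38), (x, d, x, 35, 12), (x, d, x, 35, 38), (x, p, q, 16, 12), (x, p, q, 16, 38), (x, r, v, 30, 12), (x, r, v, 30, 38), (x, t, z, 33, 12), (x, t, z, 33, 38), (z, s, y, 32, 1), (z, s, y, 32, 25), (z, s, y, 32, 26), (z, s, y, 32, 36), (z, v, s, 22, 1), (z, v, s, 22, 25), (z, v, s, 22, 26), (z, v, s, 22, 36)}
π[F, C]: project onto (F, C) (12 duplicate(s) eliminated) → {(1, z), (12, x), (25, z), (26, z), (36, z), (38, x)}
Filtering on F ≥ 6 leaves {(12, x), (25, z), (26, z), (36, z), (38, x)}.
π[C, F]: project onto (C, F) → {(x, 12), (x, 38), (z, 25), (z, 26), (z, 36)}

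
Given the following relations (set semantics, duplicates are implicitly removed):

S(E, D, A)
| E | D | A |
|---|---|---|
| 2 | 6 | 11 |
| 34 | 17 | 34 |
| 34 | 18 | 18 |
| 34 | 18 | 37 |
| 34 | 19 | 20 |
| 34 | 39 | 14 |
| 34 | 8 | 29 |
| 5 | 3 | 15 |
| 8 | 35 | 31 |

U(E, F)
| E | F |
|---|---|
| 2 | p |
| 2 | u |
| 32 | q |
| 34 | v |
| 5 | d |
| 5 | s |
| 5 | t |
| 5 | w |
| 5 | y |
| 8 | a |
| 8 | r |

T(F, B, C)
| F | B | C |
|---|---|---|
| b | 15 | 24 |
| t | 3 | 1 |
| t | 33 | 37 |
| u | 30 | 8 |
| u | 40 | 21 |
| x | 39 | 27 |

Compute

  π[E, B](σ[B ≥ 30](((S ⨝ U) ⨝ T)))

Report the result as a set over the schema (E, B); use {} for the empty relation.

{(2, 30), (2, 40), (5, 33)}

Joining S and U on E yields {(2, 6, 11, p), (2, 6, 11, u), (34, 17, 34, v), (34, 18, 18, v), (34, 18, 37, v), (34, 19, 20, v), (34, 39, 14, v), (34, 8, 29, v), (5, 3, 15, d), (5, 3, 15, s), (5, 3, 15, t), (5, 3, 15, w), (5, 3, 15, y), (8, 35, 31, a), (8, 35, 31, r)}.
Joining (S ⨝ U) and T on F yields {(2, 6, 11, u, 30, 8), (2, 6, 11, u, 40, 21), (5, 3, 15, t, 3, 1), (5, 3, 15, t, 33, 37)}.
Apply σ_{B ≥ 30}; surviving tuples: {(2, 6, 11, u, 30, 8), (2, 6, 11, u, 40, 21), (5, 3, 15, t, 33, 37)}
Keep only column(s) E, B: {(2, 30), (2, 40), (5, 33)}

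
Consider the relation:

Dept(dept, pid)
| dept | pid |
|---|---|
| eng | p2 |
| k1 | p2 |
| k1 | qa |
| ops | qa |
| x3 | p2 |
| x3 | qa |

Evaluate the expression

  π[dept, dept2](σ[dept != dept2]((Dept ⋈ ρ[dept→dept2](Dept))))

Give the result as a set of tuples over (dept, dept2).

{(eng, k1), (eng, x3), (k1, eng), (k1, ops), (k1, x3), (ops, k1), (ops, x3), (x3, eng), (x3, k1), (x3, ops)}

ρ[dept→dept2]: schema becomes (dept2, pid); tuples unchanged.
Natural join on pid: {(eng, p2, eng), (eng, p2, k1), (eng, p2, x3), (k1, p2, eng), (k1, p2, k1), (k1, p2, x3), (k1, qa, k1), (k1, qa, ops), (k1, qa, x3), (ops, qa, k1), (ops, qa, ops), (ops, qa, x3), (x3, p2, eng), (x3, p2, k1), (x3, p2, x3), (x3, qa, k1), (x3, qa, ops), (x3, qa, x3)}
σ[dept != dept2]: keep tuples satisfying dept != dept2 → {(eng, p2, k1), (eng, p2, x3), (k1, p2, eng), (k1, p2, x3), (k1, qa, ops), (k1, qa, x3), (ops, qa, k1), (ops, qa, x3), (x3, p2, eng), (x3, p2, k1), (x3, qa, k1), (x3, qa, ops)}
π_{dept, dept2} gives {(eng, k1), (eng, x3), (k1, eng), (k1, ops), (k1, x3), (ops, k1), (ops, x3), (x3, eng), (x3, k1), (x3, ops)} (2 duplicate(s) eliminated).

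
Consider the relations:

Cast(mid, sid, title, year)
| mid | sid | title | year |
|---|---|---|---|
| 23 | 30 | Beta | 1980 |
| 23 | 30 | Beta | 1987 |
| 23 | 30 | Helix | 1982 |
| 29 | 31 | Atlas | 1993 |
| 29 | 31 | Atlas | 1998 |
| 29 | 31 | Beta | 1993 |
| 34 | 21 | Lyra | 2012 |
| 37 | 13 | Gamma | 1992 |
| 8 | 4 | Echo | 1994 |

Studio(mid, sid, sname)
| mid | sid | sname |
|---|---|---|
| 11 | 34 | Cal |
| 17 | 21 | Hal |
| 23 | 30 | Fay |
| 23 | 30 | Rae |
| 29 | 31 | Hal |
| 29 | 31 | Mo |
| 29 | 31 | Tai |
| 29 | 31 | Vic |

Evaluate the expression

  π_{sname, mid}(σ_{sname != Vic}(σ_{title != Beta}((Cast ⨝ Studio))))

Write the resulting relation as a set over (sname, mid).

Joining Cast and Studio on mid, sid yields {(23, 30, Beta, 1980, Fay), (23, 30, Beta, 1980, Rae), (23, 30, Beta, 1987, Fay), (23, 30, Beta, 1987, Rae), (23, 30, Helix, 1982, Fay), (23, 30, Helix, 1982, Rae), (29, 31, Atlas, 1993, Hal), (29, 31, Atlas, 1993, Mo), (29, 31, Atlas, 1993, Tai), (29, 31, Atlas, 1993, Vic), (29, 31, Atlas, 1998, Hal), (29, 31, Atlas, 1998, Mo), (29, 31, Atlas, 1998, Tai), (29, 31, Atlas, 1998, Vic), (29, 31, Beta, 1993, Hal), (29, 31, Beta, 1993, Mo), (29, 31, Beta, 1993, Tai), (29, 31, Beta, 1993, Vic)}.
Selection title != Beta: {(23, 30, Helix, 1982, Fay), (23, 30, Helix, 1982, Rae), (29, 31, Atlas, 1993, Hal), (29, 31, Atlas, 1993, Mo), (29, 31, Atlas, 1993, Tai), (29, 31, Atlas, 1993, Vic), (29, 31, Atlas, 1998, Hal), (29, 31, Atlas, 1998, Mo), (29, 31, Atlas, 1998, Tai), (29, 31, Atlas, 1998, Vic)}
Selection sname != Vic: {(23, 30, Helix, 1982, Fay), (23, 30, Helix, 1982, Rae), (29, 31, Atlas, 1993, Hal), (29, 31, Atlas, 1993, Mo), (29, 31, Atlas, 1993, Tai), (29, 31, Atlas, 1998, Hal), (29, 31, Atlas, 1998, Mo), (29, 31, Atlas, 1998, Tai)}
π[sname, mid]: project onto (sname, mid) (3 duplicate(s) eliminated) → {(Fay, 23), (Hal, 29), (Mo, 29), (Rae, 23), (Tai, 29)}

{(Fay, 23), (Hal, 29), (Mo, 29), (Rae, 23), (Tai, 29)}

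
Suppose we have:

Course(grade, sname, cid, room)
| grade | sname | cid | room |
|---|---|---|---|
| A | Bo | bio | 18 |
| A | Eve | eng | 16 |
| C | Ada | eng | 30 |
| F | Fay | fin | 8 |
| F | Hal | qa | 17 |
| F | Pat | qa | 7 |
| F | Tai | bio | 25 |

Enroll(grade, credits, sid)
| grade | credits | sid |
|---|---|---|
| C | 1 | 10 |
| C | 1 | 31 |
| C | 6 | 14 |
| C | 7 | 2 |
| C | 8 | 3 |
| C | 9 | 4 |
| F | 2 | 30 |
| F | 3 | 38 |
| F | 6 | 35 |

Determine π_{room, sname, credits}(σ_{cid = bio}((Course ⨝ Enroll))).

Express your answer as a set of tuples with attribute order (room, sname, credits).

{(25, Tai, 2), (25, Tai, 3), (25, Tai, 6)}

Joining Course and Enroll on grade yields {(C, Ada, eng, 30, 1, 10), (C, Ada, eng, 30, 1, 31), (C, Ada, eng, 30, 6, 14), (C, Ada, eng, 30, 7, 2), (C, Ada, eng, 30, 8, 3), (C, Ada, eng, 30, 9, 4), (F, Fay, fin, 8, 2, 30), (F, Fay, fin, 8, 3, 38), (F, Fay, fin, 8, 6, 35), (F, Hal, qa, 17, 2, 30), (F, Hal, qa, 17, 3, 38), (F, Hal, qa, 17, 6, 35), (F, Pat, qa, 7, 2, 30), (F, Pat, qa, 7, 3, 38), (F, Pat, qa, 7, 6, 35), (F, Tai, bio, 25, 2, 30), (F, Tai, bio, 25, 3, 38), (F, Tai, bio, 25, 6, 35)}.
Selection cid = bio: {(F, Tai, bio, 25, 2, 30), (F, Tai, bio, 25, 3, 38), (F, Tai, bio, 25, 6, 35)}
Keep only column(s) room, sname, credits: {(25, Tai, 2), (25, Tai, 3), (25, Tai, 6)}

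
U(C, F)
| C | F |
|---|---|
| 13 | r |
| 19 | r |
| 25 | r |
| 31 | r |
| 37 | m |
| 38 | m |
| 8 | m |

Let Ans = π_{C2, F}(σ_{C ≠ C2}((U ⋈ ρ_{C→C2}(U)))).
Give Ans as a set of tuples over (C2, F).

ρ[C→C2]: schema becomes (C2, F); tuples unchanged.
Joining U and ρ_{C→C2}(U) on F yields {(13, r, 13), (13, r, 19), (13, r, 25), (13, r, 31), (19, r, 13), (19, r, 19), (19, r, 25), (19, r, 31), (25, r, 13), (25, r, 19), (25, r, 25), (25, r, 31), (31, r, 13), (31, r, 19), (31, r, 25), (31, r, 31), (37, m, 37), (37, m, 38), (37, m, 8), (38, m, 37), (38, m, 38), (38, m, 8), (8, m, 37), (8, m, 38), (8, m, 8)}.
Apply σ_{C ≠ C2}; surviving tuples: {(13, r, 19), (13, r, 25), (13, r, 31), (19, r, 13), (19, r, 25), (19, r, 31), (25, r, 13), (25, r, 19), (25, r, 31), (31, r, 13), (31, r, 19), (31, r, 25), (37, m, 38), (37, m, 8), (38, m, 37), (38, m, 8), (8, m, 37), (8, m, 38)}
π_{C2, F} gives {(13, r), (19, r), (25, r), (31, r), (37, m), (38, m), (8, m)} (11 duplicate(s) eliminated).

{(13, r), (19, r), (25, r), (31, r), (37, m), (38, m), (8, m)}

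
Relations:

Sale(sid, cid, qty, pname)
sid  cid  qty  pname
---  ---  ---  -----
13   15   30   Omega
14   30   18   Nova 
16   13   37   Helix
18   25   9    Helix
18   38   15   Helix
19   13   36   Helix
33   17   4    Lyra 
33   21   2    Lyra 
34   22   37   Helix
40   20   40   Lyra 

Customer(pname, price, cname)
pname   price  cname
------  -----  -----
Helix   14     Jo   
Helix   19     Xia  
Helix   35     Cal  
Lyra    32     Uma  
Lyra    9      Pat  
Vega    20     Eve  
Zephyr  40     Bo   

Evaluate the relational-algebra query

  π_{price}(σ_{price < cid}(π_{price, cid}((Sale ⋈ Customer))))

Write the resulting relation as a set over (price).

{14, 19, 35, 9}

Natural join on pname: {(16, 13, 37, Helix, 14, Jo), (16, 13, 37, Helix, 19, Xia), (16, 13, 37, Helix, 35, Cal), (18, 25, 9, Helix, 14, Jo), (18, 25, 9, Helix, 19, Xia), (18, 25, 9, Helix, 35, Cal), (18, 38, 15, Helix, 14, Jo), (18, 38, 15, Helix, 19, Xia), (18, 38, 15, Helix, 35, Cal), (19, 13, 36, Helix, 14, Jo), (19, 13, 36, Helix, 19, Xia), (19, 13, 36, Helix, 35, Cal), (33, 17, 4, Lyra, 32, Uma), (33, 17, 4, Lyra, 9, Pat), (33, 21, 2, Lyra, 32, Uma), (33, 21, 2, Lyra, 9, Pat), (34, 22, 37, Helix, 14, Jo), (34, 22, 37, Helix, 19, Xia), (34, 22, 37, Helix, 35, Cal), (40, 20, 40, Lyra, 32, Uma), (40, 20, 40, Lyra, 9, Pat)}
π_{price, cid} gives {(14, 13), (14, 22), (14, 25), (14, 38), (19, 13), (19, 22), (19, 25), (19, 38), (32, 17), (32, 20), (32, 21), (35, 13), (35, 22), (35, 25), (35, 38), (9, 17), (9, 20), (9, 21)} (3 duplicate(s) eliminated).
Selection price < cid: {(14, 22), (14, 25), (14, 38), (19, 22), (19, 25), (19, 38), (35, 38), (9, 17), (9, 20), (9, 21)}
π_{price} gives {14, 19, 35, 9} (6 duplicate(s) eliminated).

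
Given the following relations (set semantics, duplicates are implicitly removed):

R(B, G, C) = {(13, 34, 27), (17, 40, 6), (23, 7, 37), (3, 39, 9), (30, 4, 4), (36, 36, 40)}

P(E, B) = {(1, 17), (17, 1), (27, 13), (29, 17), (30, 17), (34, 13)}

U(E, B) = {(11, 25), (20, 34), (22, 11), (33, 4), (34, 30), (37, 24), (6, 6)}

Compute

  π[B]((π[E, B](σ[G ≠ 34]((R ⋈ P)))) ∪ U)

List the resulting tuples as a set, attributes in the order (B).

{11, 17, 24, 25, 30, 34, 4, 6}

Joining R and P on B yields {(13, 34, 27, 27), (13, 34, 27, 34), (17, 40, 6, 1), (17, 40, 6, 29), (17, 40, 6, 30)}.
Apply σ_{G ≠ 34}; surviving tuples: {(17, 40, 6, 1), (17, 40, 6, 29), (17, 40, 6, 30)}
π_{E, B} gives {(1, 17), (29, 17), (30, 17)}.
Union: {(1, 17), (29, 17), (30, 17)} with {(11, 25), (20, 34), (22, 11), (33, 4), (34, 30), (37, 24), (6, 6)} → {(1, 17), (11, 25), (20, 34), (22, 11), (29, 17), (30, 17), (33, 4), (34, 30), (37, 24), (6, 6)}
π_{B} gives {11, 17, 24, 25, 30, 34, 4, 6} (2 duplicate(s) eliminated).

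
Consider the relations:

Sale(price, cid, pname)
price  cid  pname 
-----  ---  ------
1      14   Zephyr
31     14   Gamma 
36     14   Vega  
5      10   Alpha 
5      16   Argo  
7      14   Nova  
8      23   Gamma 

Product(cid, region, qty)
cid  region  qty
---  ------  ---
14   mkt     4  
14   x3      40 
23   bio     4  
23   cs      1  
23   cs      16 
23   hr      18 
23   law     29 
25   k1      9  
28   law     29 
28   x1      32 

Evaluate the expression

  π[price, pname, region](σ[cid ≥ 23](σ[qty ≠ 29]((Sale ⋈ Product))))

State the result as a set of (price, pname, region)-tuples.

{(8, Gamma, bio), (8, Gamma, cs), (8, Gamma, hr)}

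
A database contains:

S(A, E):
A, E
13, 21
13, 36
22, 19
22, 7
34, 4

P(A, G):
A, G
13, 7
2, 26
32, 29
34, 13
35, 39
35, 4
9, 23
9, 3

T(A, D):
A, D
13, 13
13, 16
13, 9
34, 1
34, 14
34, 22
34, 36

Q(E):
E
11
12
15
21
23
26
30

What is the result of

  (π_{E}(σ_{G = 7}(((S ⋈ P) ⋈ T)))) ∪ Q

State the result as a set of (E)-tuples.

S ⋈ P (natural join on A): {(13, 21, 7), (13, 36, 7), (34, 4, 13)}
(S ⋈ P) ⋈ T (natural join on A): {(13, 21, 7, 13), (13, 21, 7, 16), (13, 21, 7, 9), (13, 36, 7, 13), (13, 36, 7, 16), (13, 36, 7, 9), (34, 4, 13, 1), (34, 4, 13, 14), (34, 4, 13, 22), (34, 4, 13, 36)}
Apply σ_{G = 7}; surviving tuples: {(13, 21, 7, 13), (13, 21, 7, 16), (13, 21, 7, 9), (13, 36, 7, 13), (13, 36, 7, 16), (13, 36, 7, 9)}
π_{E} gives {21, 36} (4 duplicate(s) eliminated).
Set union of the two operands is {11, 12, 15, 21, 23, 26, 30, 36}.

{11, 12, 15, 21, 23, 26, 30, 36}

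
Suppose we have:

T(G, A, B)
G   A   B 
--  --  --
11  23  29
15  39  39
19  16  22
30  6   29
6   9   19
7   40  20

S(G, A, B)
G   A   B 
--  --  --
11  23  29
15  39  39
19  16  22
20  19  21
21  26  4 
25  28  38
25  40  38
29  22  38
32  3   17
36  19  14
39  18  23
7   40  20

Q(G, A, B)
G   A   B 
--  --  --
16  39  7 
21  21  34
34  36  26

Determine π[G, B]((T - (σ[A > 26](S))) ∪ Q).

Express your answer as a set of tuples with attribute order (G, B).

{(11, 29), (16, 7), (19, 22), (21, 34), (30, 29), (34, 26), (6, 19)}

σ[A > 26]: keep tuples satisfying A > 26 → {(15, 39, 39), (25, 28, 38), (25, 40, 38), (7, 40, 20)}
Taking the difference: {(11, 23, 29), (19, 16, 22), (30, 6, 29), (6, 9, 19)}
Taking the union: {(11, 23, 29), (16, 39, 7), (19, 16, 22), (21, 21, 34), (30, 6, 29), (34, 36, 26), (6, 9, 19)}
π_{G, B} gives {(11, 29), (16, 7), (19, 22), (21, 34), (30, 29), (34, 26), (6, 19)}.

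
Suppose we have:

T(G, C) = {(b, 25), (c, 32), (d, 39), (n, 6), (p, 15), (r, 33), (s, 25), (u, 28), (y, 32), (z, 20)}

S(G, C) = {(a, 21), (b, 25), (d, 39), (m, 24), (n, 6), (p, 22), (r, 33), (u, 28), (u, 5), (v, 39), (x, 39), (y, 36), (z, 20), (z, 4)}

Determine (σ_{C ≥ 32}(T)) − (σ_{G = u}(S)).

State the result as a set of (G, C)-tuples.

σ[C ≥ 32]: keep tuples satisfying C ≥ 32 → {(c, 32), (d, 39), (r, 33), (y, 32)}
σ[G = u]: keep tuples satisfying G = u → {(u, 28), (u, 5)}
Difference: {(c, 32), (d, 39), (r, 33), (y, 32)} with {(u, 28), (u, 5)} → {(c, 32), (d, 39), (r, 33), (y, 32)}

{(c, 32), (d, 39), (r, 33), (y, 32)}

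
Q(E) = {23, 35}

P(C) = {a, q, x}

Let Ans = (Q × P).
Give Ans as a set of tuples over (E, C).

{(23, a), (23, q), (23, x), (35, a), (35, q), (35, x)}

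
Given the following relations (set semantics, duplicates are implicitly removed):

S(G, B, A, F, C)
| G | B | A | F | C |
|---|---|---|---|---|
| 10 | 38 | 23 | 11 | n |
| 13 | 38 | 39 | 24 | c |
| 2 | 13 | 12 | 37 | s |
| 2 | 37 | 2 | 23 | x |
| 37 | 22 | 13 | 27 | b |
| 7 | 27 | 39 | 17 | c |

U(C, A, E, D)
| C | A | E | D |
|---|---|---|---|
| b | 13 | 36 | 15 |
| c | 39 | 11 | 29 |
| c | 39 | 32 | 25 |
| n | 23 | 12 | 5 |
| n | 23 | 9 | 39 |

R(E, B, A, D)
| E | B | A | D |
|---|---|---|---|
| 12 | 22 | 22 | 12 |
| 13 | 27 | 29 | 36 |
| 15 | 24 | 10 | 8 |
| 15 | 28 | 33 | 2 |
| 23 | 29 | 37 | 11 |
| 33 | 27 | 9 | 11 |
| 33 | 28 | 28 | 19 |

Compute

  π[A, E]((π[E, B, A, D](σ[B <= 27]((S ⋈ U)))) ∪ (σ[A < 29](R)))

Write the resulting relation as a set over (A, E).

{(10, 15), (13, 36), (22, 12), (28, 33), (39, 11), (39, 32), (9, 33)}

Joining S and U on A, C yields {(10, 38, 23, 11, n, 12, 5), (10, 38, 23, 11, n, 9, 39), (13, 38, 39, 24, c, 11, 29), (13, 38, 39, 24, c, 32, 25), (37, 22, 13, 27, b, 36, 15), (7, 27, 39, 17, c, 11, 29), (7, 27, 39, 17, c, 32, 25)}.
Selection B <= 27: {(37, 22, 13, 27, b, 36, 15), (7, 27, 39, 17, c, 11, 29), (7, 27, 39, 17, c, 32, 25)}
π[E, B, A, D]: project onto (E, B, A, D) → {(11, 27, 39, 29), (32, 27, 39, 25), (36, 22, 13, 15)}
Selection A < 29: {(12, 22, 22, 12), (15, 24, 10, 8), (33, 27, 9, 11), (33, 28, 28, 19)}
Taking the union: {(11, 27, 39, 29), (12, 22, 22, 12), (15, 24, 10, 8), (32, 27, 39, 25), (33, 27, 9, 11), (33, 28, 28, 19), (36, 22, 13, 15)}
π[A, E]: project onto (A, E) → {(10, 15), (13, 36), (22, 12), (28, 33), (39, 11), (39, 32), (9, 33)}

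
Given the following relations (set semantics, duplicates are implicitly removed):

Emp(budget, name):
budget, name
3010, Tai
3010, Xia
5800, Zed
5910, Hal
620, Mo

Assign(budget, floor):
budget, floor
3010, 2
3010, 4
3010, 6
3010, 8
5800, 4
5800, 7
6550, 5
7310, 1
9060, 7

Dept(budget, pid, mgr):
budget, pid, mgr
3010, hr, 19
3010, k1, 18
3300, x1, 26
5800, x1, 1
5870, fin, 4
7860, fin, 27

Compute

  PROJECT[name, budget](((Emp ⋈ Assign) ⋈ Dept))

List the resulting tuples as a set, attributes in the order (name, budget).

Natural join on budget: {(3010, Tai, 2), (3010, Tai, 4), (3010, Tai, 6), (3010, Tai, 8), (3010, Xia, 2), (3010, Xia, 4), (3010, Xia, 6), (3010, Xia, 8), (5800, Zed, 4), (5800, Zed, 7)}
Natural join on budget: {(3010, Tai, 2, hr, 19), (3010, Tai, 2, k1, 18), (3010, Tai, 4, hr, 19), (3010, Tai, 4, k1, 18), (3010, Tai, 6, hr, 19), (3010, Tai, 6, k1, 18), (3010, Tai, 8, hr, 19), (3010, Tai, 8, k1, 18), (3010, Xia, 2, hr, 19), (3010, Xia, 2, k1, 18), (3010, Xia, 4, hr, 19), (3010, Xia, 4, k1, 18), (3010, Xia, 6, hr, 19), (3010, Xia, 6, k1, 18), (3010, Xia, 8, hr, 19), (3010, Xia, 8, k1, 18), (5800, Zed, 4, x1, 1), (5800, Zed, 7, x1, 1)}
Keep only column(s) name, budget (15 duplicate(s) eliminated): {(Tai, 3010), (Xia, 3010), (Zed, 5800)}

{(Tai, 3010), (Xia, 3010), (Zed, 5800)}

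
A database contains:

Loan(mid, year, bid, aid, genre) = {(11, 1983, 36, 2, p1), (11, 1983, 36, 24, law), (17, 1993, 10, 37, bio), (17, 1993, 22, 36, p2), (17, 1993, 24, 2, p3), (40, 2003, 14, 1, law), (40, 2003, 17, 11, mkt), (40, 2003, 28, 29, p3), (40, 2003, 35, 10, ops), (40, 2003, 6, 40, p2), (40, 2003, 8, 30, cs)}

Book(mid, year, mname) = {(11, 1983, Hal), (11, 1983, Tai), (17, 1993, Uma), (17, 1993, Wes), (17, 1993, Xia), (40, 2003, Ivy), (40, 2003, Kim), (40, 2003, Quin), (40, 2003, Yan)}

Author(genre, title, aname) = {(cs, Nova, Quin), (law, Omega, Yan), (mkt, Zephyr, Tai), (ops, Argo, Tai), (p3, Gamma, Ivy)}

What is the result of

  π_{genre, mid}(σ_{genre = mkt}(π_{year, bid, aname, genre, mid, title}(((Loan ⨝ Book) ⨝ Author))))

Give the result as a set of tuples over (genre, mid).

Loan ⋈ Book (natural join on mid, year): {(11, 1983, 36, 2, p1, Hal), (11, 1983, 36, 2, p1, Tai), (11, 1983, 36, 24, law, Hal), (11, 1983, 36, 24, law, Tai), (17, 1993, 10, 37, bio, Uma), (17, 1993, 10, 37, bio, Wes), (17, 1993, 10, 37, bio, Xia), (17, 1993, 22, 36, p2, Uma), (17, 1993, 22, 36, p2, Wes), (17, 1993, 22, 36, p2, Xia), (17, 1993, 24, 2, p3, Uma), (17, 1993, 24, 2, p3, Wes), (17, 1993, 24, 2, p3, Xia), (40, 2003, 14, 1, law, Ivy), (40, 2003, 14, 1, law, Kim), (40, 2003, 14, 1, law, Quin), (40, 2003, 14, 1, law, Yan), (40, 2003, 17, 11, mkt, Ivy), (40, 2003, 17, 11, mkt, Kim), (40, 2003, 17, 11, mkt, Quin), (40, 2003, 17, 11, mkt, Yan), (40, 2003, 28, 29, p3, Ivy), (40, 2003, 28, 29, p3, Kim), (40, 2003, 28, 29, p3, Quin), (40, 2003, 28, 29, p3, Yan), (40, 2003, 35, 10, ops, Ivy), (40, 2003, 35, 10, ops, Kim), (40, 2003, 35, 10, ops, Quin), (40, 2003, 35, 10, ops, Yan), (40, 2003, 6, 40, p2, Ivy), (40, 2003, 6, 40, p2, Kim), (40, 2003, 6, 40, p2, Quin), (40, 2003, 6, 40, p2, Yan), (40, 2003, 8, 30, cs, Ivy), (40, 2003, 8, 30, cs, Kim), (40, 2003, 8, 30, cs, Quin), (40, 2003, 8, 30, cs, Yan)}
(Loan ⨝ Book) ⋈ Author (natural join on genre): {(11, 1983, 36, 24, law, Hal, Omega, Yan), (11, 1983, 36, 24, law, Tai, Omega, Yan), (17, 1993, 24, 2, p3, Uma, Gamma, Ivy), (17, 1993, 24, 2, p3, Wes, Gamma, Ivy), (17, 1993, 24, 2, p3, Xia, Gamma, Ivy), (40, 2003, 14, 1, law, Ivy, Omega, Yan), (40, 2003, 14, 1, law, Kim, Omega, Yan), (40, 2003, 14, 1, law, Quin, Omega, Yan), (40, 2003, 14, 1, law, Yan, Omega, Yan), (40, 2003, 17, 11, mkt, Ivy, Zephyr, Tai), (40, 2003, 17, 11, mkt, Kim, Zephyr, Tai), (40, 2003, 17, 11, mkt, Quin, Zephyr, Tai), (40, 2003, 17, 11, mkt, Yan, Zephyr, Tai), (40, 2003, 28, 29, p3, Ivy, Gamma, Ivy), (40, 2003, 28, 29, p3, Kim, Gamma, Ivy), (40, 2003, 28, 29, p3, Quin, Gamma, Ivy), (40, 2003, 28, 29, p3, Yan, Gamma, Ivy), (40, 2003, 35, 10, ops, Ivy, Argo, Tai), (40, 2003, 35, 10, ops, Kim, Argo, Tai), (40, 2003, 35, 10, ops, Quin, Argo, Tai), (40, 2003, 35, 10, ops, Yan, Argo, Tai), (40, 2003, 8, 30, cs, Ivy, Nova, Quin), (40, 2003, 8, 30, cs, Kim, Nova, Quin), (40, 2003, 8, 30, cs, Quin, Nova, Quin), (40, 2003, 8, 30, cs, Yan, Nova, Quin)}
π_{year, bid, aname, genre, mid, title} gives {(1983, 36, Yan, law, 11, Omega), (1993, 24, Ivy, p3, 17, Gamma), (2003, 14, Yan, law, 40, Omega), (2003, 17, Tai, mkt, 40, Zephyr), (2003, 28, Ivy, p3, 40, Gamma), (2003, 35, Tai, ops, 40, Argo), (2003, 8, Quin, cs, 40, Nova)} (18 duplicate(s) eliminated).
σ[genre = mkt]: keep tuples satisfying genre = mkt → {(2003, 17, Tai, mkt, 40, Zephyr)}
π_{genre, mid} gives {(mkt, 40)}.

{(mkt, 40)}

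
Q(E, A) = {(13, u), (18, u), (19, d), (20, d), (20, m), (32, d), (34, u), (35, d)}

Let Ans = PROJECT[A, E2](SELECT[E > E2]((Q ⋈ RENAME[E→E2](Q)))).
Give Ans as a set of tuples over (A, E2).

{(d, 19), (d, 20), (d, 32), (u, 13), (u, 18)}

ρ[E→E2]: schema becomes (E2, A); tuples unchanged.
Natural join on A: {(13, u, 13), (13, u, 18), (13, u, 34), (18, u, 13), (18, u, 18), (18, u, 34), (19, d, 19), (19, d, 20), (19, d, 32), (19, d, 35), (20, d, 19), (20, d, 20), (20, d, 32), (20, d, 35), (20, m, 20), (32, d, 19), (32, d, 20), (32, d, 32), (32, d, 35), (34, u, 13), (34, u, 18), (34, u, 34), (35, d, 19), (35, d, 20), (35, d, 32), (35, d, 35)}
Selection E > E2: {(18, u, 13), (20, d, 19), (32, d, 19), (32, d, 20), (34, u, 13), (34, u, 18), (35, d, 19), (35, d, 20), (35, d, 32)}
Keep only column(s) A, E2 (4 duplicate(s) eliminated): {(d, 19), (d, 20), (d, 32), (u, 13), (u, 18)}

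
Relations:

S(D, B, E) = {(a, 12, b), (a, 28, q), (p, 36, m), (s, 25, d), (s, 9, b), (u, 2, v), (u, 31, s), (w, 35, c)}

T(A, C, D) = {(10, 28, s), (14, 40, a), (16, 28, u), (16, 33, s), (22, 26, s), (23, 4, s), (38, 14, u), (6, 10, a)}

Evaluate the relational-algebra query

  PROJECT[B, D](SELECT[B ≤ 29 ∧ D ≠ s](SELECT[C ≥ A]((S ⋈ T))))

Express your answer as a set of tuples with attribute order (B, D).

S ⋈ T (natural join on D): {(a, 12, b, 14, 40), (a, 12, b, 6, 10), (a, 28, q, 14, 40), (a, 28, q, 6, 10), (s, 25, d, 10, 28), (s, 25, d, 16, 33), (s, 25, d, 22, 26), (s, 25, d, 23, 4), (s, 9, b, 10, 28), (s, 9, b, 16, 33), (s, 9, b, 22, 26), (s, 9, b, 23, 4), (u, 2, v, 16, 28), (u, 2, v, 38, 14), (u, 31, s, 16, 28), (u, 31, s, 38, 14)}
Filtering on C ≥ A leaves {(a, 12, b, 14, 40), (a, 12, b, 6, 10), (a, 28, q, 14, 40), (a, 28, q, 6, 10), (s, 25, d, 10, 28), (s, 25, d, 16, 33), (s, 25, d, 22, 26), (s, 9, b, 10, 28), (s, 9, b, 16, 33), (s, 9, b, 22, 26), (u, 2, v, 16, 28), (u, 31, s, 16, 28)}.
Filtering on B ≤ 29 ∧ D ≠ s leaves {(a, 12, b, 14, 40), (a, 12, b, 6, 10), (a, 28, q, 14, 40), (a, 28, q, 6, 10), (u, 2, v, 16, 28)}.
π_{B, D} gives {(12, a), (2, u), (28, a)} (2 duplicate(s) eliminated).

{(12, a), (2, u), (28, a)}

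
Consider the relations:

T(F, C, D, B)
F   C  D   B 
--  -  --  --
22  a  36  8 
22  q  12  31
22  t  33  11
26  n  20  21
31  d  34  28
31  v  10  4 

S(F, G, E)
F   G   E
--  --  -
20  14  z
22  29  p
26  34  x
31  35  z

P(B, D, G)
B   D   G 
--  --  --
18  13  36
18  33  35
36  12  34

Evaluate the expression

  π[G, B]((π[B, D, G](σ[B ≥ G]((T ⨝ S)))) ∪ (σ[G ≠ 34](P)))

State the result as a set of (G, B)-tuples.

T ⋈ S (natural join on F): {(22, a, 36, 8, 29, p), (22, q, 12, 31, 29, p), (22, t, 33, 11, 29, p), (26, n, 20, 21, 34, x), (31, d, 34, 28, 35, z), (31, v, 10, 4, 35, z)}
Selection B ≥ G: {(22, q, 12, 31, 29, p)}
Projecting to B, D, G: {(31, 12, 29)}
Selection G ≠ 34: {(18, 13, 36), (18, 33, 35)}
Taking the union: {(18, 13, 36), (18, 33, 35), (31, 12, 29)}
Projecting to G, B: {(29, 31), (35, 18), (36, 18)}

{(29, 31), (35, 18), (36, 18)}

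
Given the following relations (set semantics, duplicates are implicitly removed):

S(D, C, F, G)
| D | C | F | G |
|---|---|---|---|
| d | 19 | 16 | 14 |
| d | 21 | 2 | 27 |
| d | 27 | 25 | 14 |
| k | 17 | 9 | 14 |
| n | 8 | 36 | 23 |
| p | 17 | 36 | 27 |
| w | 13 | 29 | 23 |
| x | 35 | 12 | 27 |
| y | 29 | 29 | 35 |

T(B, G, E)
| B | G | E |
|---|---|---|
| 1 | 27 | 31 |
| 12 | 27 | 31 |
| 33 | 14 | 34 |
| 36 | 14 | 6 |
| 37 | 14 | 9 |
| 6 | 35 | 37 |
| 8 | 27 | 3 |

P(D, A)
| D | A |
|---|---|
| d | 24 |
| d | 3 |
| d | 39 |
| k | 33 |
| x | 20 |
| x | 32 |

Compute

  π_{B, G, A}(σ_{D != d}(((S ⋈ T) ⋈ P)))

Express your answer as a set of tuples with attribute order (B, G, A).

{(1, 27, 20), (1, 27, 32), (12, 27, 20), (12, 27, 32), (33, 14, 33), (36, 14, 33), (37, 14, 33), (8, 27, 20), (8, 27, 32)}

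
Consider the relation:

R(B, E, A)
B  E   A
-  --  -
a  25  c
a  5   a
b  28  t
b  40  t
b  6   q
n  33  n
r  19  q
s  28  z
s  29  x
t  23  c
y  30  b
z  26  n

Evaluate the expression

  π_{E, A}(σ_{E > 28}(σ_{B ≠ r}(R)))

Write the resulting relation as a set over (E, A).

{(29, x), (30, b), (33, n), (40, t)}

Selection B ≠ r: {(a, 25, c), (a, 5, a), (b, 28, t), (b, 40, t), (b, 6, q), (n, 33, n), (s, 28, z), (s, 29, x), (t, 23, c), (y, 30, b), (z, 26, n)}
Selection E > 28: {(b, 40, t), (n, 33, n), (s, 29, x), (y, 30, b)}
π_{E, A} gives {(29, x), (30, b), (33, n), (40, t)}.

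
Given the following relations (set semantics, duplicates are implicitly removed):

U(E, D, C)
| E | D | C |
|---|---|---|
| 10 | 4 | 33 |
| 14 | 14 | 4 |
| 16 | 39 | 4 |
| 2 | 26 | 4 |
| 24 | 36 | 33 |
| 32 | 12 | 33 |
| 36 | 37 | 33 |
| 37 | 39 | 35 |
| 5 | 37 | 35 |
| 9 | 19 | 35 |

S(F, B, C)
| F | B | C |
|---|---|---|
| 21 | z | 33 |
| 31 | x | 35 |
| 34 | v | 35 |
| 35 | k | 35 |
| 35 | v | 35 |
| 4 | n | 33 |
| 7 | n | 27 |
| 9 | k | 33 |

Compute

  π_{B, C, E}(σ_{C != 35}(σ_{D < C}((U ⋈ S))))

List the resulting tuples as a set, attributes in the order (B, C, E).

{(k, 33, 10), (k, 33, 32), (n, 33, 10), (n, 33, 32), (z, 33, 10), (z, 33, 32)}

Joining U and S on C yields {(10, 4, 33, 21, z), (10, 4, 33, 4, n), (10, 4, 33, 9, k), (24, 36, 33, 21, z), (24, 36, 33, 4, n), (24, 36, 33, 9, k), (32, 12, 33, 21, z), (32, 12, 33, 4, n), (32, 12, 33, 9, k), (36, 37, 33, 21, z), (36, 37, 33, 4, n), (36, 37, 33, 9, k), (37, 39, 35, 31, x), (37, 39, 35, 34, v), (37, 39, 35, 35, k), (37, 39, 35, 35, v), (5, 37, 35, 31, x), (5, 37, 35, 34, v), (5, 37, 35, 35, k), (5, 37, 35, 35, v), (9, 19, 35, 31, x), (9, 19, 35, 34, v), (9, 19, 35, 35, k), (9, 19, 35, 35, v)}.
Selection D < C: {(10, 4, 33, 21, z), (10, 4, 33, 4, n), (10, 4, 33, 9, k), (32, 12, 33, 21, z), (32, 12, 33, 4, n), (32, 12, 33, 9, k), (9, 19, 35, 31, x), (9, 19, 35, 34, v), (9, 19, 35, 35, k), (9, 19, 35, 35, v)}
Selection C != 35: {(10, 4, 33, 21, z), (10, 4, 33, 4, n), (10, 4, 33, 9, k), (32, 12, 33, 21, z), (32, 12, 33, 4, n), (32, 12, 33, 9, k)}
π_{B, C, E} gives {(k, 33, 10), (k, 33, 32), (n, 33, 10), (n, 33, 32), (z, 33, 10), (z, 33, 32)}.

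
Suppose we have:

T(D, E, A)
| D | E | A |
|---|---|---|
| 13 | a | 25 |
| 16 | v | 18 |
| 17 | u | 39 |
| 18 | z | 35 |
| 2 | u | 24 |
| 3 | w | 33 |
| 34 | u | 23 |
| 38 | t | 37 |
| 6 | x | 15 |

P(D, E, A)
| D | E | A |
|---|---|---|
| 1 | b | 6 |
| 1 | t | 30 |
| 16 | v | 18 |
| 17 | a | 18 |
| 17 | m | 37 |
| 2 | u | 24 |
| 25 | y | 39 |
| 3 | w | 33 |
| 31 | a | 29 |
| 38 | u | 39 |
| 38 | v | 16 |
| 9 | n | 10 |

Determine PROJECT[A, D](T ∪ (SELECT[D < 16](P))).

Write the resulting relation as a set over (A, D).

{(10, 9), (15, 6), (18, 16), (23, 34), (24, 2), (25, 13), (30, 1), (33, 3), (35, 18), (37, 38), (39, 17), (6, 1)}

Selection D < 16: {(1, b, 6), (1, t, 30), (2, u, 24), (3, w, 33), (9, n, 10)}
Union: {(13, a, 25), (16, v, 18), (17, u, 39), (18, z, 35), (2, u, 24), (3, w, 33), (34, u, 23), (38, t, 37), (6, x, 15)} with {(1, b, 6), (1, t, 30), (2, u, 24), (3, w, 33), (9, n, 10)} → {(1, b, 6), (1, t, 30), (13, a, 25), (16, v, 18), (17, u, 39), (18, z, 35), (2, u, 24), (3, w, 33), (34, u, 23), (38, t, 37), (6, x, 15), (9, n, 10)}
π[A, D]: project onto (A, D) → {(10, 9), (15, 6), (18, 16), (23, 34), (24, 2), (25, 13), (30, 1), (33, 3), (35, 18), (37, 38), (39, 17), (6, 1)}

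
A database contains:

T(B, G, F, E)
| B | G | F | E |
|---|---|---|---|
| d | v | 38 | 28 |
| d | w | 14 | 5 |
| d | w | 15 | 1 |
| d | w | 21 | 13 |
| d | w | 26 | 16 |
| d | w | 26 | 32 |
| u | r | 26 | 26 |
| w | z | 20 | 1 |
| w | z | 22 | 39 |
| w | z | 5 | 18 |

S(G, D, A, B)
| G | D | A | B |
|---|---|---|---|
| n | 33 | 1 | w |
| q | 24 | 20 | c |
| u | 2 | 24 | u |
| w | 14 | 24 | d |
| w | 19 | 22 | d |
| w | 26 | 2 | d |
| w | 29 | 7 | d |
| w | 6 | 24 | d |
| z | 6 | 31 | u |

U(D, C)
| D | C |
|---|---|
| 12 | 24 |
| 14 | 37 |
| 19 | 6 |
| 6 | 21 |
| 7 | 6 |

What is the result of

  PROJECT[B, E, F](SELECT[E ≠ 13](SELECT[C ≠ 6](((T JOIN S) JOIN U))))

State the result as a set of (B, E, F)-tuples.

Joining T and S on B, G yields {(d, w, 14, 5, 14, 24), (d, w, 14, 5, 19, 22), (d, w, 14, 5, 26, 2), (d, w, 14, 5, 29, 7), (d, w, 14, 5, 6, 24), (d, w, 15, 1, 14, 24), (d, w, 15, 1, 19, 22), (d, w, 15, 1, 26, 2), (d, w, 15, 1, 29, 7), (d, w, 15, 1, 6, 24), (d, w, 21, 13, 14, 24), (d, w, 21, 13, 19, 22), (d, w, 21, 13, 26, 2), (d, w, 21, 13, 29, 7), (d, w, 21, 13, 6, 24), (d, w, 26, 16, 14, 24), (d, w, 26, 16, 19, 22), (d, w, 26, 16, 26, 2), (d, w, 26, 16, 29, 7), (d, w, 26, 16, 6, 24), (d, w, 26, 32, 14, 24), (d, w, 26, 32, 19, 22), (d, w, 26, 32, 26, 2), (d, w, 26, 32, 29, 7), (d, w, 26, 32, 6, 24)}.
Joining (T JOIN S) and U on D yields {(d, w, 14, 5, 14, 24, 37), (d, w, 14, 5, 19, 22, 6), (d, w, 14, 5, 6, 24, 21), (d, w, 15, 1, 14, 24, 37), (d, w, 15, 1, 19, 22, 6), (d, w, 15, 1, 6, 24, 21), (d, w, 21, 13, 14, 24, 37), (d, w, 21, 13, 19, 22, 6), (d, w, 21, 13, 6, 24, 21), (d, w, 26, 16, 14, 24, 37), (d, w, 26, 16, 19, 22, 6), (d, w, 26, 16, 6, 24, 21), (d, w, 26, 32, 14, 24, 37), (d, w, 26, 32, 19, 22, 6), (d, w, 26, 32, 6, 24, 21)}.
Filtering on C ≠ 6 leaves {(d, w, 14, 5, 14, 24, 37), (d, w, 14, 5, 6, 24, 21), (d, w, 15, 1, 14, 24, 37), (d, w, 15, 1, 6, 24, 21), (d, w, 21, 13, 14, 24, 37), (d, w, 21, 13, 6, 24, 21), (d, w, 26, 16, 14, 24, 37), (d, w, 26, 16, 6, 24, 21), (d, w, 26, 32, 14, 24, 37), (d, w, 26, 32, 6, 24, 21)}.
Filtering on E ≠ 13 leaves {(d, w, 14, 5, 14, 24, 37), (d, w, 14, 5, 6, 24, 21), (d, w, 15, 1, 14, 24, 37), (d, w, 15, 1, 6, 24, 21), (d, w, 26, 16, 14, 24, 37), (d, w, 26, 16, 6, 24, 21), (d, w, 26, 32, 14, 24, 37), (d, w, 26, 32, 6, 24, 21)}.
Keep only column(s) B, E, F (4 duplicate(s) eliminated): {(d, 1, 15), (d, 16, 26), (d, 32, 26), (d, 5, 14)}

{(d, 1, 15), (d, 16, 26), (d, 32, 26), (d, 5, 14)}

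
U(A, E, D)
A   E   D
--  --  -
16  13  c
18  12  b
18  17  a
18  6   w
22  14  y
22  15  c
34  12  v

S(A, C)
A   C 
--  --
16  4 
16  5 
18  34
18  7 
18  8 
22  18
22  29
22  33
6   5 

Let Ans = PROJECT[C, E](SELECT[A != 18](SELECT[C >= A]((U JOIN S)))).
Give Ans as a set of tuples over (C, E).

{(29, 14), (29, 15), (33, 14), (33, 15)}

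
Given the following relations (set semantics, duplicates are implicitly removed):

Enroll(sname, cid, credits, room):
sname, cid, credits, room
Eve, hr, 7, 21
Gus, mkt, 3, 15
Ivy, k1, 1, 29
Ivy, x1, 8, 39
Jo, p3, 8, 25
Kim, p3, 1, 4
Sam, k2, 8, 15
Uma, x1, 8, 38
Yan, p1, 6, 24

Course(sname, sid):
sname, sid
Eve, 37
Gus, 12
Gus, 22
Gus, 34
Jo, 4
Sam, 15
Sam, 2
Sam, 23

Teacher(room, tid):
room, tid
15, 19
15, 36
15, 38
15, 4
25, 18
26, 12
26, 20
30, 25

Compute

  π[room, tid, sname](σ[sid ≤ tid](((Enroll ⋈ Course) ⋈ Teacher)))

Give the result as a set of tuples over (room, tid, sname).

{(15, 19, Gus), (15, 19, Sam), (15, 36, Gus), (15, 36, Sam), (15, 38, Gus), (15, 38, Sam), (15, 4, Sam), (25, 18, Jo)}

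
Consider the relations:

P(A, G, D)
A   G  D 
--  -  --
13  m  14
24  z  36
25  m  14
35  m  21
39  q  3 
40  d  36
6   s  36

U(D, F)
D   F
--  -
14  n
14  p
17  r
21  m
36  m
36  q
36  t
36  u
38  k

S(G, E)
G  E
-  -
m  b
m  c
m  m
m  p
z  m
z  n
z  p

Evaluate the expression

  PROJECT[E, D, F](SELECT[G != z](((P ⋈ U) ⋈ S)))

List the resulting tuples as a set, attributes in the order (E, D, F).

{(b, 14, n), (b, 14, p), (b, 21, m), (c, 14, n), (c, 14, p), (c, 21, m), (m, 14, n), (m, 14, p), (m, 21, m), (p, 14, n), (p, 14, p), (p, 21, m)}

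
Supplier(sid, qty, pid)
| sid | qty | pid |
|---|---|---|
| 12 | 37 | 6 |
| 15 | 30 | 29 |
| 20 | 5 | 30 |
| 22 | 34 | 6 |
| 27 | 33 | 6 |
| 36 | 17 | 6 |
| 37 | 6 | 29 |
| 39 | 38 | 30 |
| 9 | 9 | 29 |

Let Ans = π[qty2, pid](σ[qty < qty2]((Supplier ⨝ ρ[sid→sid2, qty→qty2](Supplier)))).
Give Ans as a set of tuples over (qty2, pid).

{(30, 29), (33, 6), (34, 6), (37, 6), (38, 30), (9, 29)}

ρ[sid→sid2, qty→qty2]: schema becomes (sid2, qty2, pid); tuples unchanged.
Supplier ⋈ ρ[sid→sid2, qty→qty2](Supplier) (natural join on pid): {(12, 37, 6, 12, 37), (12, 37, 6, 22, 34), (12, 37, 6, 27, 33), (12, 37, 6, 36, 17), (15, 30, 29, 15, 30), (15, 30, 29, 37, 6), (15, 30, 29, 9, 9), (20, 5, 30, 20, 5), (20, 5, 30, 39, 38), (22, 34, 6, 12, 37), (22, 34, 6, 22, 34), (22, 34, 6, 27, 33), (22, 34, 6, 36, 17), (27, 33, 6, 12, 37), (27, 33, 6, 22, 34), (27, 33, 6, 27, 33), (27, 33, 6, 36, 17), (36, 17, 6, 12, 37), (36, 17, 6, 22, 34), (36, 17, 6, 27, 33), (36, 17, 6, 36, 17), (37, 6, 29, 15, 30), (37, 6, 29, 37, 6), (37, 6, 29, 9, 9), (39, 38, 30, 20, 5), (39, 38, 30, 39, 38), (9, 9, 29, 15, 30), (9, 9, 29, 37, 6), (9, 9, 29, 9, 9)}
Filtering on qty < qty2 leaves {(20, 5, 30, 39, 38), (22, 34, 6, 12, 37), (27, 33, 6, 12, 37), (27, 33, 6, 22, 34), (36, 17, 6, 12, 37), (36, 17, 6, 22, 34), (36, 17, 6, 27, 33), (37, 6, 29, 15, 30), (37, 6, 29, 9, 9), (9, 9, 29, 15, 30)}.
Projecting to qty2, pid (4 duplicate(s) eliminated): {(30, 29), (33, 6), (34, 6), (37, 6), (38, 30), (9, 29)}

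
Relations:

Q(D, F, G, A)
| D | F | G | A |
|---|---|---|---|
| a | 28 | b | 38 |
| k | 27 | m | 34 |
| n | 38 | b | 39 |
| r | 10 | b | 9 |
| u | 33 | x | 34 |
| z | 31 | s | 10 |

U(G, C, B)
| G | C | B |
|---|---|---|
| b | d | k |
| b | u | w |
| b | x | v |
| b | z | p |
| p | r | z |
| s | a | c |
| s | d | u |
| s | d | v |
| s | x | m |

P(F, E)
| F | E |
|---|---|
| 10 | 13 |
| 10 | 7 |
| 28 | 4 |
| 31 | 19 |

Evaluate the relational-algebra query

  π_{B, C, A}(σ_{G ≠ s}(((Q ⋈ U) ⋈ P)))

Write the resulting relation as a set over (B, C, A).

{(k, d, 38), (k, d, 9), (p, z, 38), (p, z, 9), (v, x, 38), (v, x, 9), (w, u, 38), (w, u, 9)}

Joining Q and U on G yields {(a, 28, b, 38, d, k), (a, 28, b, 38, u, w), (a, 28, b, 38, x, v), (a, 28, b, 38, z, p), (n, 38, b, 39, d, k), (n, 38, b, 39, u, w), (n, 38, b, 39, x, v), (n, 38, b, 39, z, p), (r, 10, b, 9, d, k), (r, 10, b, 9, u, w), (r, 10, b, 9, x, v), (r, 10, b, 9, z, p), (z, 31, s, 10, a, c), (z, 31, s, 10, d, u), (z, 31, s, 10, d, v), (z, 31, s, 10, x, m)}.
Joining (Q ⋈ U) and P on F yields {(a, 28, b, 38, d, k, 4), (a, 28, b, 38, u, w, 4), (a, 28, b, 38, x, v, 4), (a, 28, b, 38, z, p, 4), (r, 10, b, 9, d, k, 13), (r, 10, b, 9, d, k, 7), (r, 10, b, 9, u, w, 13), (r, 10, b, 9, u, w, 7), (r, 10, b, 9, x, v, 13), (r, 10, b, 9, x, v, 7), (r, 10, b, 9, z, p, 13), (r, 10, b, 9, z, p, 7), (z, 31, s, 10, a, c, 19), (z, 31, s, 10, d, u, 19), (z, 31, s, 10, d, v, 19), (z, 31, s, 10, x, m, 19)}.
σ[G ≠ s]: keep tuples satisfying G ≠ s → {(a, 28, b, 38, d, k, 4), (a, 28, b, 38, u, w, 4), (a, 28, b, 38, x, v, 4), (a, 28, b, 38, z, p, 4), (r, 10, b, 9, d, k, 13), (r, 10, b, 9, d, k, 7), (r, 10, b, 9, u, w, 13), (r, 10, b, 9, u, w, 7), (r, 10, b, 9, x, v, 13), (r, 10, b, 9, x, v, 7), (r, 10, b, 9, z, p, 13), (r, 10, b, 9, z, p, 7)}
π_{B, C, A} gives {(k, d, 38), (k, d, 9), (p, z, 38), (p, z, 9), (v, x, 38), (v, x, 9), (w, u, 38), (w, u, 9)} (4 duplicate(s) eliminated).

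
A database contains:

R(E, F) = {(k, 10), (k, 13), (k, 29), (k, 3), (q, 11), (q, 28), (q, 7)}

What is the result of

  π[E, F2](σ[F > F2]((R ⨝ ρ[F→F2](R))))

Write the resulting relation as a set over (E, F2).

{(k, 10), (k, 13), (k, 3), (q, 11), (q, 7)}

ρ[F→F2]: schema becomes (E, F2); tuples unchanged.
R ⋈ ρ[F→F2](R) (natural join on E): {(k, 10, 10), (k, 10, 13), (k, 10, 29), (k, 10, 3), (k, 13, 10), (k, 13, 13), (k, 13, 29), (k, 13, 3), (k, 29, 10), (k, 29, 13), (k, 29, 29), (k, 29, 3), (k, 3, 10), (k, 3, 13), (k, 3, 29), (k, 3, 3), (q, 11, 11), (q, 11, 28), (q, 11, 7), (q, 28, 11), (q, 28, 28), (q, 28, 7), (q, 7, 11), (q, 7, 28), (q, 7, 7)}
σ[F > F2]: keep tuples satisfying F > F2 → {(k, 10, 3), (k, 13, 10), (k, 13, 3), (k, 29, 10), (k, 29, 13), (k, 29, 3), (q, 11, 7), (q, 28, 11), (q, 28, 7)}
π[E, F2]: project onto (E, F2) (4 duplicate(s) eliminated) → {(k, 10), (k, 13), (k, 3), (q, 11), (q, 7)}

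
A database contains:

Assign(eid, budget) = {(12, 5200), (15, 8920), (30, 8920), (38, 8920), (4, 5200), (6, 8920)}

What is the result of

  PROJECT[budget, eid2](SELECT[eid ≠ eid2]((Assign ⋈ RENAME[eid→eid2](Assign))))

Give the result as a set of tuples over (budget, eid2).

ρ[eid→eid2]: schema becomes (eid2, budget); tuples unchanged.
Assign ⋈ RENAME[eid→eid2](Assign) (natural join on budget): {(12, 5200, 12), (12, 5200, 4), (15, 8920, 15), (15, 8920, 30), (15, 8920, 38), (15, 8920, 6), (30, 8920, 15), (30, 8920, 30), (30, 8920, 38), (30, 8920, 6), (38, 8920, 15), (38, 8920, 30), (38, 8920, 38), (38, 8920, 6), (4, 5200, 12), (4, 5200, 4), (6, 8920, 15), (6, 8920, 30), (6, 8920, 38), (6, 8920, 6)}
σ[eid ≠ eid2]: keep tuples satisfying eid ≠ eid2 → {(12, 5200, 4), (15, 8920, 30), (15, 8920, 38), (15, 8920, 6), (30, 8920, 15), (30, 8920, 38), (30, 8920, 6), (38, 8920, 15), (38, 8920, 30), (38, 8920, 6), (4, 5200, 12), (6, 8920, 15), (6, 8920, 30), (6, 8920, 38)}
Keep only column(s) budget, eid2 (8 duplicate(s) eliminated): {(5200, 12), (5200, 4), (8920, 15), (8920, 30), (8920, 38), (8920, 6)}

{(5200, 12), (5200, 4), (8920, 15), (8920, 30), (8920, 38), (8920, 6)}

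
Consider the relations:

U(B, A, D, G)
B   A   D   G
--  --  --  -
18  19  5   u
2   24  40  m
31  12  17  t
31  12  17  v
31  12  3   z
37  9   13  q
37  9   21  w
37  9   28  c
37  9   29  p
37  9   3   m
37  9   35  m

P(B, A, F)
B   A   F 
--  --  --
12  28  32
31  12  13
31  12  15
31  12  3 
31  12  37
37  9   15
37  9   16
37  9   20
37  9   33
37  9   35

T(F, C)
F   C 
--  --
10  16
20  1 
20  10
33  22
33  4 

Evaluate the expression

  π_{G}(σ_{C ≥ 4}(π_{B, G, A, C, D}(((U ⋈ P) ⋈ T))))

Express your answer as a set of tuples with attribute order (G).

U ⋈ P (natural join on B, A): {(31, 12, 17, t, 13), (31, 12, 17, t, 15), (31, 12, 17, t, 3), (31, 12, 17, t, 37), (31, 12, 17, v, 13), (31, 12, 17, v, 15), (31, 12, 17, v, 3), (31, 12, 17, v, 37), (31, 12, 3, z, 13), (31, 12, 3, z, 15), (31, 12, 3, z, 3), (31, 12, 3, z, 37), (37, 9, 13, q, 15), (37, 9, 13, q, 16), (37, 9, 13, q, 20), (37, 9, 13, q, 33), (37, 9, 13, q, 35), (37, 9, 21, w, 15), (37, 9, 21, w, 16), (37, 9, 21, w, 20), (37, 9, 21, w, 33), (37, 9, 21, w, 35), (37, 9, 28, c, 15), (37, 9, 28, c, 16), (37, 9, 28, c, 20), (37, 9, 28, c, 33), (37, 9, 28, c, 35), (37, 9, 29, p, 15), (37, 9, 29, p, 16), (37, 9, 29, p, 20), (37, 9, 29, p, 33), (37, 9, 29, p, 35), (37, 9, 3, m, 15), (37, 9, 3, m, 16), (37, 9, 3, m, 20), (37, 9, 3, m, 33), (37, 9, 3, m, 35), (37, 9, 35, m, 15), (37, 9, 35, m, 16), (37, 9, 35, m, 20), (37, 9, 35, m, 33), (37, 9, 35, m, 35)}
(U ⋈ P) ⋈ T (natural join on F): {(37, 9, 13, q, 20, 1), (37, 9, 13, q, 20, 10), (37, 9, 13, q, 33, 22), (37, 9, 13, q, 33, 4), (37, 9, 21, w, 20, 1), (37, 9, 21, w, 20, 10), (37, 9, 21, w, 33, 22), (37, 9, 21, w, 33, 4), (37, 9, 28, c, 20, 1), (37, 9, 28, c, 20, 10), (37, 9, 28, c, 33, 22), (37, 9, 28, c, 33, 4), (37, 9, 29, p, 20, 1), (37, 9, 29, p, 20, 10), (37, 9, 29, p, 33, 22), (37, 9, 29, p, 33, 4), (37, 9, 3, m, 20, 1), (37, 9, 3, m, 20, 10), (37, 9, 3, m, 33, 22), (37, 9, 3, m, 33, 4), (37, 9, 35, m, 20, 1), (37, 9, 35, m, 20, 10), (37, 9, 35, m, 33, 22), (37, 9, 35, m, 33, 4)}
π_{B, G, A, C, D} gives {(37, c, 9, 1, 28), (37, c, 9, 10, 28), (37, c, 9, 22, 28), (37, c, 9, 4, 28), (37, m, 9, 1, 3), (37, m, 9, 1, 35), (37, m, 9, 10, 3), (37, m, 9, 10, 35), (37, m, 9, 22, 3), (37, m, 9, 22, 35), (37, m, 9, 4, 3), (37, m, 9, 4, 35), (37, p, 9, 1, 29), (37, p, 9, 10, 29), (37, p, 9, 22, 29), (37, p, 9, 4, 29), (37, q, 9, 1, 13), (37, q, 9, 10, 13), (37, q, 9, 22, 13), (37, q, 9, 4, 13), (37, w, 9, 1, 21), (37, w, 9, 10, 21), (37, w, 9, 22, 21), (37, w, 9, 4, 21)}.
σ[C ≥ 4]: keep tuples satisfying C ≥ 4 → {(37, c, 9, 10, 28), (37, c, 9, 22, 28), (37, c, 9, 4, 28), (37, m, 9, 10, 3), (37, m, 9, 10, 35), (37, m, 9, 22, 3), (37, m, 9, 22, 35), (37, m, 9, 4, 3), (37, m, 9, 4, 35), (37, p, 9, 10, 29), (37, p, 9, 22, 29), (37, p, 9, 4, 29), (37, q, 9, 10, 13), (37, q, 9, 22, 13), (37, q, 9, 4, 13), (37, w, 9, 10, 21), (37, w, 9, 22, 21), (37, w, 9, 4, 21)}
π_{G} gives {c, m, p, q, w} (13 duplicate(s) eliminated).

{c, m, p, q, w}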